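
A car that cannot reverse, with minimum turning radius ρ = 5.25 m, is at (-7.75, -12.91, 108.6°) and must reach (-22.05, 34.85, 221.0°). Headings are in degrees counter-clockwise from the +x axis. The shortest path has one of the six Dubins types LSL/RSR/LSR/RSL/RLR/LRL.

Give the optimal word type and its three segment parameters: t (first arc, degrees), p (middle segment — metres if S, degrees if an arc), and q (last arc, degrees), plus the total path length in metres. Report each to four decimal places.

RSL: t = 11.4953°, p = 43.7579 m, q = 123.8953°, L = 56.1637 m

Let ψ = atan2(Δy, Δx) = atan2(47.76, -14.30) = 106.6684° be the start→goal bearing.
Normalize: d = |goal − start| / ρ = 49.854865/5.25 = 9.496165, α = (θ_start − ψ) mod 360° = 1.9316° = 0.033712 rad, β = (θ_goal − ψ) mod 360° = 114.3316° = 1.995462 rad.
Common terms: sin α = 0.033706, cos α = 0.999432, sin β = 0.911176, cos β = -0.412017, cos(α−β) = -0.381070, d² = 90.177146. Work in radians in the unit-radius frame; every candidate has L = ρ·(t + p + q).
LSL: p² = 2 + d² − 2cos(α−β) + 2d(sin α − sin β) = 76.274081; p = √p² = 8.733503; φ = atan2(cos β − cos α, d + sin α − sin β) = -0.162325 rad; t = (φ − α) mod 2π = 6.087148 rad, q = (β − φ) mod 2π = 2.157787 rad → L = 5.25·(6.087148 + 8.733503 + 2.157787) = 5.25·16.978439 = 89.136804 m
RSR: p² = 2 + d² − 2cos(α−β) + 2d(sin β − sin α) = 109.604493; p = √p² = 10.469216; φ = atan2(cos α − cos β, d − sin α + sin β) = 0.135231 rad; t = (α − φ) mod 2π = 6.181667 rad, q = (φ − β) mod 2π = 4.422954 rad → L = 5.25·(6.181667 + 10.469216 + 4.422954) = 5.25·21.073837 = 110.637644 m
LSR: p² = d² − 2 + 2cos(α−β) + 2d(sin α + sin β) = 105.360523; p = √p² = 10.264527; φ = atan2(−cos α − cos β, d + sin α + sin β) − atan2(−2, p) = 0.136234 rad; t = (φ − α) mod 2π = 0.102521 rad, q = (φ − β) mod 2π = 4.423957 rad → L = 5.25·(0.102521 + 10.264527 + 4.423957) = 5.25·14.791005 = 77.652778 m
RSL: p² = d² − 2 + 2cos(α−β) − 2d(sin α + sin β) = 69.469489; p = √p² = 8.334836; φ = atan2(cos α + cos β, d − sin α − sin β) − atan2(2, p) = -0.166919 rad; t = (α − φ) mod 2π = 0.200631 rad, q = (β − φ) mod 2π = 2.162381 rad → L = 5.25·(0.200631 + 8.334836 + 2.162381) = 5.25·10.697848 = 56.163701 m
RLR: c = (6 − d² + 2cos(α−β) + 2d(sin α − sin β))/8 = -12.700562, |c| > 1 → infeasible
LRL: c = (6 − d² + 2cos(α−β) − 2d(sin α − sin β))/8 = -8.534260, |c| > 1 → infeasible
Shortest: RSL with L = 56.163701 m ≈ 56.1637 m
Convert RSL to answer units (arcs ×180/π): t = 0.200631·180/π = 11.4953°, p = ρ·p = 5.25·8.334836 = 43.7579 m, q = 2.162381·180/π = 123.8953°, L = 56.1637 m.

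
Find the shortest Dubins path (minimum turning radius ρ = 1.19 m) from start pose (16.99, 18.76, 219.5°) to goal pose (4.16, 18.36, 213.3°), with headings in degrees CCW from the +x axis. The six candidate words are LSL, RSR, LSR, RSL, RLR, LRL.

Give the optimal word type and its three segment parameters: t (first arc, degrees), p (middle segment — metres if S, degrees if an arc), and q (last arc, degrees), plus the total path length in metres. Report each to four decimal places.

Let ψ = atan2(Δy, Δx) = atan2(-0.40, -12.83) = -178.2143° be the start→goal bearing.
Normalize: d = |goal − start| / ρ = 12.836234/1.19 = 10.786751, α = (θ_start − ψ) mod 360° = 37.7143° = 0.658238 rad, β = (θ_goal − ψ) mod 360° = 31.5143° = 0.550028 rad.
Common terms: sin α = 0.611724, cos α = 0.791071, sin β = 0.522711, cos β = 0.852510, cos(α−β) = 0.994151, d² = 116.354000. Work in radians in the unit-radius frame; every candidate has L = ρ·(t + p + q).
LSL: p² = 2 + d² − 2cos(α−β) + 2d(sin α − sin β) = 118.286024; p = √p² = 10.875938; φ = atan2(cos β − cos α, d + sin α − sin β) = 0.005649 rad; t = (φ − α) mod 2π = 5.630596 rad, q = (β − φ) mod 2π = 0.544379 rad → L = 1.19·(5.630596 + 10.875938 + 0.544379) = 1.19·17.050913 = 20.290586 m
RSR: p² = 2 + d² − 2cos(α−β) + 2d(sin β − sin α) = 114.445373; p = √p² = 10.697914; φ = atan2(cos α − cos β, d − sin α + sin β) = -0.005743 rad; t = (α − φ) mod 2π = 0.663981 rad, q = (φ − β) mod 2π = 5.727414 rad → L = 1.19·(0.663981 + 10.697914 + 5.727414) = 1.19·17.089310 = 20.336279 m
LSR: p² = d² − 2 + 2cos(α−β) + 2d(sin α + sin β) = 140.816039; p = √p² = 11.866593; φ = atan2(−cos α − cos β, d + sin α + sin β) − atan2(−2, p) = 0.029964 rad; t = (φ − α) mod 2π = 5.654911 rad, q = (φ − β) mod 2π = 5.763122 rad → L = 1.19·(5.654911 + 11.866593 + 5.763122) = 1.19·23.284627 = 27.708706 m
RSL: p² = d² − 2 + 2cos(α−β) − 2d(sin α + sin β) = 91.868565; p = √p² = 9.584809; φ = atan2(cos α + cos β, d − sin α − sin β) − atan2(2, p) = -0.037051 rad; t = (α − φ) mod 2π = 0.695289 rad, q = (β − φ) mod 2π = 0.587079 rad → L = 1.19·(0.695289 + 9.584809 + 0.587079) = 1.19·10.867177 = 12.931941 m
RLR: c = (6 − d² + 2cos(α−β) + 2d(sin α − sin β))/8 = -13.305672, |c| > 1 → infeasible
LRL: c = (6 − d² + 2cos(α−β) − 2d(sin α − sin β))/8 = -13.785753, |c| > 1 → infeasible
Shortest: RSL with L = 12.931941 m ≈ 12.9319 m
Convert RSL to answer units (arcs ×180/π): t = 0.695289·180/π = 39.8371°, p = ρ·p = 1.19·9.584809 = 11.4059 m, q = 0.587079·180/π = 33.6371°, L = 12.9319 m.

RSL: t = 39.8371°, p = 11.4059 m, q = 33.6371°, L = 12.9319 m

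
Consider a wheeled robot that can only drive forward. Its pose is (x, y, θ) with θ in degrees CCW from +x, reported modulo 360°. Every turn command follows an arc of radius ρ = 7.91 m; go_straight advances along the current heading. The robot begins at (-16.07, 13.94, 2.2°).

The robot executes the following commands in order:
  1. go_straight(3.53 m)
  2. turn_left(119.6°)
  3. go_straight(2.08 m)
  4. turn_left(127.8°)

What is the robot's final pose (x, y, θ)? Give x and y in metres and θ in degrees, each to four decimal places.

set_pose: (x, y, θ) = (-16.0700, 13.9400, 2.2000°), ρ = 7.91
go_straight(3.53): x += 3.53·cos θ, y += 3.53·sin θ → (-12.5426, 14.0755, 2.2000°)
turn_left(119.6°): centre at ρ to the left, rotate +119.6° → (-6.1236, 26.1479, 121.8000°)
go_straight(2.08): x += 2.08·cos θ, y += 2.08·sin θ → (-7.2197, 27.9157, 121.8000°)
turn_left(127.8°): centre at ρ to the left, rotate +127.8° → (-21.3562, 26.5047, 249.6000°)

(-21.3562, 26.5047, 249.6000°)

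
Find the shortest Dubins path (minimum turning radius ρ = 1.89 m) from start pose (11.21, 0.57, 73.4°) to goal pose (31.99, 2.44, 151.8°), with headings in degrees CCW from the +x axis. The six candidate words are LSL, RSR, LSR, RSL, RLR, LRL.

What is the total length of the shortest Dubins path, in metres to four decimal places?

25.7604 m

Let ψ = atan2(Δy, Δx) = atan2(1.87, 20.78) = 5.1422° be the start→goal bearing.
Normalize: d = |goal − start| / ρ = 20.863971/1.89 = 11.039138, α = (θ_start − ψ) mod 360° = 68.2578° = 1.191323 rad, β = (θ_goal − ψ) mod 360° = 146.6578° = 2.559661 rad.
Common terms: sin α = 0.928860, cos α = 0.370431, sin β = 0.549639, cos β = -0.835403, cos(α−β) = 0.201078, d² = 121.862574. Work in radians in the unit-radius frame; every candidate has L = ρ·(t + p + q).
LSL: p² = 2 + d² − 2cos(α−β) + 2d(sin α − sin β) = 131.832972; p = √p² = 11.481854; φ = atan2(cos β − cos α, d + sin α − sin β) = -0.105215 rad; t = (φ − α) mod 2π = 4.986647 rad, q = (β − φ) mod 2π = 2.664876 rad → L = 1.89·(4.986647 + 11.481854 + 2.664876) = 1.89·19.133377 = 36.162083 m
RSR: p² = 2 + d² − 2cos(α−β) + 2d(sin β − sin α) = 115.087864; p = √p² = 10.727901; φ = atan2(cos α − cos β, d − sin α + sin β) = 0.112640 rad; t = (α − φ) mod 2π = 1.078683 rad, q = (φ − β) mod 2π = 3.836164 rad → L = 1.89·(1.078683 + 10.727901 + 3.836164) = 1.89·15.642748 = 29.564794 m
LSR: p² = d² − 2 + 2cos(α−β) + 2d(sin α + sin β) = 152.907426; p = √p² = 12.365574; φ = atan2(−cos α − cos β, d + sin α + sin β) − atan2(−2, p) = 0.197479 rad; t = (φ − α) mod 2π = 5.289341 rad, q = (φ − β) mod 2π = 3.921003 rad → L = 1.89·(5.289341 + 12.365574 + 3.921003) = 1.89·21.575919 = 40.778486 m
RSL: p² = d² − 2 + 2cos(α−β) − 2d(sin α + sin β) = 87.622033; p = √p² = 9.360664; φ = atan2(cos α + cos β, d − sin α − sin β) − atan2(2, p) = -0.259091 rad; t = (α − φ) mod 2π = 1.450414 rad, q = (β − φ) mod 2π = 2.818752 rad → L = 1.89·(1.450414 + 9.360664 + 2.818752) = 1.89·13.629830 = 25.760378 m
RLR: c = (6 − d² + 2cos(α−β) + 2d(sin α − sin β))/8 = -13.385983, |c| > 1 → infeasible
LRL: c = (6 − d² + 2cos(α−β) − 2d(sin α − sin β))/8 = -15.479121, |c| > 1 → infeasible
Shortest: RSL with L = 25.760378 m ≈ 25.7604 m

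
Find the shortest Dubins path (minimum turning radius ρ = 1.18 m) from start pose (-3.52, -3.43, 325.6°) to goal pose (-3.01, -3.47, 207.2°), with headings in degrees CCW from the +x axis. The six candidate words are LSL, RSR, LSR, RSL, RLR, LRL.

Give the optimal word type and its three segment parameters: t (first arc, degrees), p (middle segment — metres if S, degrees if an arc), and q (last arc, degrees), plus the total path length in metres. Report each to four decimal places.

Let ψ = atan2(Δy, Δx) = atan2(-0.04, 0.51) = -4.4846° be the start→goal bearing.
Normalize: d = |goal − start| / ρ = 0.511566/1.18 = 0.433531, α = (θ_start − ψ) mod 360° = 330.0846° = 5.761063 rad, β = (θ_goal − ψ) mod 360° = 211.6846° = 3.694593 rad.
Common terms: sin α = -0.498721, cos α = 0.866763, sin β = -0.525243, cos β = -0.850952, cos(α−β) = -0.475624, d² = 0.187949. Work in radians in the unit-radius frame; every candidate has L = ρ·(t + p + q).
LSL: p² = 2 + d² − 2cos(α−β) + 2d(sin α − sin β) = 3.162194; p = √p² = 1.778256; φ = atan2(cos β − cos α, d + sin α − sin β) = -1.309110 rad; t = (φ − α) mod 2π = 5.496198 rad, q = (β − φ) mod 2π = 5.003703 rad → L = 1.18·(5.496198 + 1.778256 + 5.003703) = 1.18·12.278157 = 14.488225 m
RSR: p² = 2 + d² − 2cos(α−β) + 2d(sin β − sin α) = 3.116201; p = √p² = 1.765276; φ = atan2(cos α − cos β, d − sin α + sin β) = 1.338140 rad; t = (α − φ) mod 2π = 4.422924 rad, q = (φ − β) mod 2π = 3.926732 rad → L = 1.18·(4.422924 + 1.765276 + 3.926732) = 1.18·10.114932 = 11.935619 m
LSR: p² = d² − 2 + 2cos(α−β) + 2d(sin α + sin β) = -3.651139 < 0 → infeasible
RSL: p² = d² − 2 + 2cos(α−β) − 2d(sin α + sin β) = -1.875460 < 0 → infeasible
RLR: c = (6 − d² + 2cos(α−β) + 2d(sin α − sin β))/8 = 0.610475; p = 2π − arccos c = 5.369049 rad; φ = atan2(cos α − cos β, d − sin α + sin β) = 1.338140 rad; t = (α − φ + p/2) mod 2π = 0.824263 rad, q = (α − β − t + p) mod 2π = 0.328071 rad → L = 1.18·(0.824263 + 5.369049 + 0.328071) = 1.18·6.521383 = 7.695231 m
LRL: c = (6 − d² + 2cos(α−β) − 2d(sin α − sin β))/8 = 0.604726; p = 2π − arccos c = 5.361810 rad; φ = atan2(cos β − cos α, d + sin α − sin β) = -1.309110 rad; t = (φ − α + p/2) mod 2π = 1.893918 rad, q = (β − α − t + p) mod 2π = 1.401423 rad → L = 1.18·(1.893918 + 5.361810 + 1.401423) = 1.18·8.657151 = 10.215438 m
Shortest: RLR with L = 7.695231 m ≈ 7.6952 m
Convert RLR to answer units (arcs ×180/π): t = 0.824263·180/π = 47.2268°, p = 5.369049·180/π = 307.6238°, q = 0.328071·180/π = 18.7971°, L = 7.6952 m.

RLR: t = 47.2268°, p = 307.6238°, q = 18.7971°, L = 7.6952 m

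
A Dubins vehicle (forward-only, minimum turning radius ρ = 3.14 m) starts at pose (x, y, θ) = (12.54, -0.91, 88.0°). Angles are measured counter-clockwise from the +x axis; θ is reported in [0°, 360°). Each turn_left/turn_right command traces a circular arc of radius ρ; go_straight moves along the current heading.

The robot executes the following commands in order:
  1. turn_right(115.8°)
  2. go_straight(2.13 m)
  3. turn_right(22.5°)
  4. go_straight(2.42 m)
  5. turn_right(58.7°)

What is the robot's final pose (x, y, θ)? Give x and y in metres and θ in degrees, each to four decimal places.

set_pose: (x, y, θ) = (12.5400, -0.9100, 88.0000°), ρ = 3.14
turn_right(115.8°): centre at ρ to the right, rotate −115.8° → (17.1425, 1.7580, -27.8000° ≡ 332.2000°)
go_straight(2.13): x += 2.13·cos θ, y += 2.13·sin θ → (19.0267, 0.7646, 332.2000°)
turn_right(22.5°): centre at ρ to the right, rotate −22.5° → (19.9782, -0.0073, 309.7000°)
go_straight(2.42): x += 2.42·cos θ, y += 2.42·sin θ → (21.5240, -1.8692, 309.7000°)
turn_right(58.7°): centre at ρ to the right, rotate −58.7° → (22.0770, -4.8972, 251.0000°)

(22.0770, -4.8972, 251.0000°)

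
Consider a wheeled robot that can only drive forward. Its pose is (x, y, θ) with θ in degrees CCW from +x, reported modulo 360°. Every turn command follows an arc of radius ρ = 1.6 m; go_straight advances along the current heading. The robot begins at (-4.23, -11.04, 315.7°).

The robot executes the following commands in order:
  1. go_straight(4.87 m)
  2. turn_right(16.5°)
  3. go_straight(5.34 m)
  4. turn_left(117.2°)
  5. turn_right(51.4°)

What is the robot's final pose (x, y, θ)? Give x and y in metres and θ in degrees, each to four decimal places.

set_pose: (x, y, θ) = (-4.2300, -11.0400, 315.7000°), ρ = 1.6
go_straight(4.87): x += 4.87·cos θ, y += 4.87·sin θ → (-0.7446, -14.4413, 315.7000°)
turn_right(16.5°): centre at ρ to the right, rotate −16.5° → (-0.4654, -14.8058, 299.2000°)
go_straight(5.34): x += 5.34·cos θ, y += 5.34·sin θ → (2.1398, -19.4672, 299.2000°)
turn_left(117.2°): centre at ρ to the left, rotate +117.2° → (4.8692, -19.5721, 416.4000° ≡ 56.4000°)
turn_right(51.4°): centre at ρ to the right, rotate −51.4° → (6.0624, -18.8636, 5.0000°)

(6.0624, -18.8636, 5.0000°)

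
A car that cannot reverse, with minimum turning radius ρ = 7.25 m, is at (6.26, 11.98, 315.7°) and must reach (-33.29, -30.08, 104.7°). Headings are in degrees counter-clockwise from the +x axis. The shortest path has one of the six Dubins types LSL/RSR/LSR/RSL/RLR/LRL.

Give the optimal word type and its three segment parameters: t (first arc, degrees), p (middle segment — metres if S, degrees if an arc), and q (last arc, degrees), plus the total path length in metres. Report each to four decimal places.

RSR: t = 83.8057°, p = 44.5198 m, q = 127.1943°, L = 71.2190 m

Let ψ = atan2(Δy, Δx) = atan2(-42.06, -39.55) = -133.2384° be the start→goal bearing.
Normalize: d = |goal − start| / ρ = 57.734271/7.25 = 7.963348, α = (θ_start − ψ) mod 360° = 88.9384° = 1.552267 rad, β = (θ_goal − ψ) mod 360° = 237.9384° = 4.152808 rad.
Common terms: sin α = 0.999828, cos α = 0.018528, sin β = -0.847478, cos β = -0.530831, cos(α−β) = -0.857167, d² = 63.414908. Work in radians in the unit-radius frame; every candidate has L = ρ·(t + p + q).
LSL: p² = 2 + d² − 2cos(α−β) + 2d(sin α − sin β) = 96.550721; p = √p² = 9.826023; φ = atan2(cos β − cos α, d + sin α − sin β) = -0.055938 rad; t = (φ − α) mod 2π = 4.674980 rad, q = (β − φ) mod 2π = 4.208746 rad → L = 7.25·(4.674980 + 9.826023 + 4.208746) = 7.25·18.709749 = 135.645677 m
RSR: p² = 2 + d² − 2cos(α−β) + 2d(sin β − sin α) = 37.707764; p = √p² = 6.140665; φ = atan2(cos α − cos β, d − sin α + sin β) = 0.089582 rad; t = (α − φ) mod 2π = 1.462685 rad, q = (φ − β) mod 2π = 2.219960 rad → L = 7.25·(1.462685 + 6.140665 + 2.219960) = 7.25·9.823310 = 71.218994 m
LSR: p² = d² − 2 + 2cos(α−β) + 2d(sin α + sin β) = 62.127018; p = √p² = 7.882069; φ = atan2(−cos α − cos β, d + sin α + sin β) − atan2(−2, p) = 0.311537 rad; t = (φ − α) mod 2π = 5.042455 rad, q = (φ − β) mod 2π = 2.441915 rad → L = 7.25·(5.042455 + 7.882069 + 2.441915) = 7.25·15.366440 = 111.406686 m
RSL: p² = d² − 2 + 2cos(α−β) − 2d(sin α + sin β) = 57.274129; p = √p² = 7.567967; φ = atan2(cos α + cos β, d − sin α − sin β) − atan2(2, p) = -0.323859 rad; t = (α − φ) mod 2π = 1.876126 rad, q = (β − φ) mod 2π = 4.476667 rad → L = 7.25·(1.876126 + 7.567967 + 4.476667) = 7.25·13.920760 = 100.925510 m
RLR: c = (6 − d² + 2cos(α−β) + 2d(sin α − sin β))/8 = -3.713471, |c| > 1 → infeasible
LRL: c = (6 − d² + 2cos(α−β) − 2d(sin α − sin β))/8 = -11.068840, |c| > 1 → infeasible
Shortest: RSR with L = 71.218994 m ≈ 71.2190 m
Convert RSR to answer units (arcs ×180/π): t = 1.462685·180/π = 83.8057°, p = ρ·p = 7.25·6.140665 = 44.5198 m, q = 2.219960·180/π = 127.1943°, L = 71.2190 m.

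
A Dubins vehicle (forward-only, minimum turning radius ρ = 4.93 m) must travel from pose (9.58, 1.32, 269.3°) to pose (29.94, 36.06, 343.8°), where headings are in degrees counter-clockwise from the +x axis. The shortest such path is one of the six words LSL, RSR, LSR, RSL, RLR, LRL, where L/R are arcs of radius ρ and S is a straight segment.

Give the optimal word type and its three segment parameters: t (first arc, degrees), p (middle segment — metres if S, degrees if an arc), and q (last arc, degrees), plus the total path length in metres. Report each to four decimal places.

Let ψ = atan2(Δy, Δx) = atan2(34.74, 20.36) = 59.6268° be the start→goal bearing.
Normalize: d = |goal − start| / ρ = 40.266577/4.93 = 8.167663, α = (θ_start − ψ) mod 360° = 209.6732° = 3.659488 rad, β = (θ_goal − ψ) mod 360° = 284.1732° = 4.959758 rad.
Common terms: sin α = -0.495052, cos α = -0.868863, sin β = -0.969560, cos β = 0.244854, cos(α−β) = 0.267238, d² = 66.710713. Work in radians in the unit-radius frame; every candidate has L = ρ·(t + p + q).
LSL: p² = 2 + d² − 2cos(α−β) + 2d(sin α − sin β) = 75.927473; p = √p² = 8.713637; φ = atan2(cos β − cos α, d + sin α − sin β) = 0.128164 rad; t = (φ − α) mod 2π = 2.751861 rad, q = (β − φ) mod 2π = 4.831594 rad → L = 4.93·(2.751861 + 8.713637 + 4.831594) = 4.93·16.297093 = 80.344667 m
RSR: p² = 2 + d² − 2cos(α−β) + 2d(sin β − sin α) = 60.424999; p = √p² = 7.773352; φ = atan2(cos α − cos β, d − sin α + sin β) = -0.143768 rad; t = (α − φ) mod 2π = 3.803256 rad, q = (φ − β) mod 2π = 1.179659 rad → L = 4.93·(3.803256 + 7.773352 + 1.179659) = 4.93·12.756267 = 62.888396 m
LSR: p² = d² − 2 + 2cos(α−β) + 2d(sin α + sin β) = 41.320271; p = √p² = 6.428085; φ = atan2(−cos α − cos β, d + sin α + sin β) − atan2(−2, p) = 0.394466 rad; t = (φ − α) mod 2π = 3.018164 rad, q = (φ − β) mod 2π = 1.717894 rad → L = 4.93·(3.018164 + 6.428085 + 1.717894) = 4.93·11.164142 = 55.039221 m
RSL: p² = d² − 2 + 2cos(α−β) − 2d(sin α + sin β) = 89.170108; p = √p² = 9.442993; φ = atan2(cos α + cos β, d − sin α − sin β) − atan2(2, p) = -0.273406 rad; t = (α − φ) mod 2π = 3.932893 rad, q = (β − φ) mod 2π = 5.233164 rad → L = 4.93·(3.932893 + 9.442993 + 5.233164) = 4.93·18.609050 = 91.742614 m
RLR: c = (6 − d² + 2cos(α−β) + 2d(sin α − sin β))/8 = -6.553125, |c| > 1 → infeasible
LRL: c = (6 − d² + 2cos(α−β) − 2d(sin α − sin β))/8 = -8.490934, |c| > 1 → infeasible
Shortest: LSR with L = 55.039221 m ≈ 55.0392 m
Convert LSR to answer units (arcs ×180/π): t = 3.018164·180/π = 172.9281°, p = ρ·p = 4.93·6.428085 = 31.6905 m, q = 1.717894·180/π = 98.4281°, L = 55.0392 m.

LSR: t = 172.9281°, p = 31.6905 m, q = 98.4281°, L = 55.0392 m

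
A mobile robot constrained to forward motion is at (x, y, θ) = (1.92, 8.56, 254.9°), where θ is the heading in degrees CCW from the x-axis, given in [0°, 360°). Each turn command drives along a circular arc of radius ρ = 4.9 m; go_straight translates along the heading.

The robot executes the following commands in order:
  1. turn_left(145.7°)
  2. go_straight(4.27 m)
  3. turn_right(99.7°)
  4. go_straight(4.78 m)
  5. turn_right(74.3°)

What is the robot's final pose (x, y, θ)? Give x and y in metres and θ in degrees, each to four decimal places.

set_pose: (x, y, θ) = (1.9200, 8.5600, 254.9000°), ρ = 4.9
turn_left(145.7°): centre at ρ to the left, rotate +145.7° → (9.8396, 3.5631, 400.6000° ≡ 40.6000°)
go_straight(4.27): x += 4.27·cos θ, y += 4.27·sin θ → (13.0817, 6.3419, 40.6000°)
turn_right(99.7°): centre at ρ to the right, rotate −99.7° → (20.4750, 5.1378, -59.1000° ≡ 300.9000°)
go_straight(4.78): x += 4.78·cos θ, y += 4.78·sin θ → (22.9297, 1.0363, 300.9000°)
turn_right(74.3°): centre at ρ to the right, rotate −74.3° → (22.2854, -4.8468, 226.6000°)

(22.2854, -4.8468, 226.6000°)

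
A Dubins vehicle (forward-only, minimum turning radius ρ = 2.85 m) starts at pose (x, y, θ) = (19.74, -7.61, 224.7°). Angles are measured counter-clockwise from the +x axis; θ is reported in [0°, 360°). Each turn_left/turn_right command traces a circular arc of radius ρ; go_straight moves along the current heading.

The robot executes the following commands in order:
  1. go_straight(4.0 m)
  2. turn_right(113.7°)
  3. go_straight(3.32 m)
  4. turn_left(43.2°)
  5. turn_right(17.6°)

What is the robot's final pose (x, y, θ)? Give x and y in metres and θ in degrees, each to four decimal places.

(8.9036, -4.2799, 136.6000°)

set_pose: (x, y, θ) = (19.7400, -7.6100, 224.7000°), ρ = 2.85
go_straight(4.0): x += 4.0·cos θ, y += 4.0·sin θ → (16.8968, -10.4236, 224.7000°)
turn_right(113.7°): centre at ρ to the right, rotate −113.7° → (12.2314, -9.4191, 111.0000°)
go_straight(3.32): x += 3.32·cos θ, y += 3.32·sin θ → (11.0416, -6.3197, 111.0000°)
turn_left(43.2°): centre at ρ to the left, rotate +43.2° → (9.6213, -4.7751, 154.2000°)
turn_right(17.6°): centre at ρ to the right, rotate −17.6° → (8.9036, -4.2799, 136.6000°)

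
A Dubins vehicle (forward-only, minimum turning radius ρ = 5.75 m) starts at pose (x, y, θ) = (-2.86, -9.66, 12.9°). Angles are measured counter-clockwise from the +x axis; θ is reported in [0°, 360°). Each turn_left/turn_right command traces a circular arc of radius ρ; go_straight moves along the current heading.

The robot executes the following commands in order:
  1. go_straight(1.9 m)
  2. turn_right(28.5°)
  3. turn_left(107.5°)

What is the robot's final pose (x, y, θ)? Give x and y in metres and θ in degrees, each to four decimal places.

set_pose: (x, y, θ) = (-2.8600, -9.6600, 12.9000°), ρ = 5.75
go_straight(1.9): x += 1.9·cos θ, y += 1.9·sin θ → (-1.0080, -9.2358, 12.9000°)
turn_right(28.5°): centre at ρ to the right, rotate −28.5° → (1.8220, -9.3025, -15.6000° ≡ 344.4000°)
turn_left(107.5°): centre at ρ to the left, rotate +107.5° → (9.1152, -3.5737, 451.9000° ≡ 91.9000°)

(9.1152, -3.5737, 91.9000°)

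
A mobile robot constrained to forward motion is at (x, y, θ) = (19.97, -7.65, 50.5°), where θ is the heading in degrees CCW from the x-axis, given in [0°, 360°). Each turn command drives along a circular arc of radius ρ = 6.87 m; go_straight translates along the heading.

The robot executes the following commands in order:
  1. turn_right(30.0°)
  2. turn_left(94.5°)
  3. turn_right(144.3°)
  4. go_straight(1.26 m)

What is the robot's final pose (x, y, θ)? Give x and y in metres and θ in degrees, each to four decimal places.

(37.3727, 12.0313, 330.7000°)

set_pose: (x, y, θ) = (19.9700, -7.6500, 50.5000°), ρ = 6.87
turn_right(30.0°): centre at ρ to the right, rotate −30.0° → (22.8651, -5.5849, 20.5000°)
turn_left(94.5°): centre at ρ to the left, rotate +94.5° → (26.6855, 3.7534, 115.0000°)
turn_right(144.3°): centre at ρ to the right, rotate −144.3° → (36.2739, 12.6479, -29.3000° ≡ 330.7000°)
go_straight(1.26): x += 1.26·cos θ, y += 1.26·sin θ → (37.3727, 12.0313, 330.7000°)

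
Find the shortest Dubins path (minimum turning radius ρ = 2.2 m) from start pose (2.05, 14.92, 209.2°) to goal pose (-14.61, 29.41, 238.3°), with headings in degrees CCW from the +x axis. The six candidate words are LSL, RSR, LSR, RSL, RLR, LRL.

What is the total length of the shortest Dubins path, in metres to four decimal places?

Let ψ = atan2(Δy, Δx) = atan2(14.49, -16.66) = 138.9850° be the start→goal bearing.
Normalize: d = |goal − start| / ρ = 22.079758/2.2 = 10.036253, α = (θ_start − ψ) mod 360° = 70.2150° = 1.225484 rad, β = (θ_goal − ψ) mod 360° = 99.3150° = 1.733375 rad.
Common terms: sin α = 0.940970, cos α = 0.338491, sin β = 0.986813, cos β = -0.161863, cos(α−β) = 0.873772, d² = 100.726384. Work in radians in the unit-radius frame; every candidate has L = ρ·(t + p + q).
LSL: p² = 2 + d² − 2cos(α−β) + 2d(sin α − sin β) = 100.058645; p = √p² = 10.002932; φ = atan2(cos β − cos α, d + sin α − sin β) = -0.050042 rad; t = (φ − α) mod 2π = 5.007660 rad, q = (β − φ) mod 2π = 1.783416 rad → L = 2.2·(5.007660 + 10.002932 + 1.783416) = 2.2·16.794008 = 36.946817 m
RSR: p² = 2 + d² − 2cos(α−β) + 2d(sin β − sin α) = 101.899035; p = √p² = 10.094505; φ = atan2(cos α − cos β, d − sin α + sin β) = 0.049587 rad; t = (α − φ) mod 2π = 1.175896 rad, q = (φ − β) mod 2π = 4.599398 rad → L = 2.2·(1.175896 + 10.094505 + 4.599398) = 2.2·15.869800 = 34.913559 m
LSR: p² = d² − 2 + 2cos(α−β) + 2d(sin α + sin β) = 139.169365; p = √p² = 11.797007; φ = atan2(−cos α − cos β, d + sin α + sin β) − atan2(−2, p) = 0.153176 rad; t = (φ − α) mod 2π = 5.210877 rad, q = (φ − β) mod 2π = 4.702986 rad → L = 2.2·(5.210877 + 11.797007 + 4.702986) = 2.2·21.710870 = 47.763914 m
RSL: p² = d² − 2 + 2cos(α−β) − 2d(sin α + sin β) = 61.778492; p = √p² = 7.859930; φ = atan2(cos α + cos β, d − sin α − sin β) − atan2(2, p) = -0.227388 rad; t = (α − φ) mod 2π = 1.452871 rad, q = (β − φ) mod 2π = 1.960762 rad → L = 2.2·(1.452871 + 7.859930 + 1.960762) = 2.2·11.273563 = 24.801839 m
RLR: c = (6 − d² + 2cos(α−β) + 2d(sin α − sin β))/8 = -11.737379, |c| > 1 → infeasible
LRL: c = (6 − d² + 2cos(α−β) − 2d(sin α − sin β))/8 = -11.507331, |c| > 1 → infeasible
Shortest: RSL with L = 24.801839 m ≈ 24.8018 m

24.8018 m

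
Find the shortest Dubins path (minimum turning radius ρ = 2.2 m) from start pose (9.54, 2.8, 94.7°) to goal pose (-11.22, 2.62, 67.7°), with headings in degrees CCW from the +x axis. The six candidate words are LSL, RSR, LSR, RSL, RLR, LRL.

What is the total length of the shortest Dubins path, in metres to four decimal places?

Let ψ = atan2(Δy, Δx) = atan2(-0.18, -20.76) = -179.5032° be the start→goal bearing.
Normalize: d = |goal − start| / ρ = 20.760780/2.2 = 9.436718, α = (θ_start − ψ) mod 360° = 274.2032° = 4.785749 rad, β = (θ_goal − ψ) mod 360° = 247.2032° = 4.314510 rad.
Common terms: sin α = -0.997310, cos α = 0.073294, sin β = -0.921885, cos β = -0.387464, cos(α−β) = 0.891007, d² = 89.051653. Work in radians in the unit-radius frame; every candidate has L = ρ·(t + p + q).
LSL: p² = 2 + d² − 2cos(α−β) + 2d(sin α − sin β) = 87.846104; p = √p² = 9.372625; φ = atan2(cos β − cos α, d + sin α − sin β) = -0.049180 rad; t = (φ − α) mod 2π = 1.448256 rad, q = (β − φ) mod 2π = 4.363690 rad → L = 2.2·(1.448256 + 9.372625 + 4.363690) = 2.2·15.184572 = 33.406058 m
RSR: p² = 2 + d² − 2cos(α−β) + 2d(sin β − sin α) = 90.693176; p = √p² = 9.523296; φ = atan2(cos α − cos β, d − sin α + sin β) = 0.048401 rad; t = (α − φ) mod 2π = 4.737348 rad, q = (φ − β) mod 2π = 2.017076 rad → L = 2.2·(4.737348 + 9.523296 + 2.017076) = 2.2·16.277721 = 35.810985 m
LSR: p² = d² − 2 + 2cos(α−β) + 2d(sin α + sin β) = 52.611854; p = √p² = 7.253403; φ = atan2(−cos α − cos β, d + sin α + sin β) − atan2(−2, p) = 0.310815 rad; t = (φ − α) mod 2π = 1.808251 rad, q = (φ − β) mod 2π = 2.279490 rad → L = 2.2·(1.808251 + 7.253403 + 2.279490) = 2.2·11.341143 = 24.950515 m
RSL: p² = d² − 2 + 2cos(α−β) − 2d(sin α + sin β) = 125.055478; p = √p² = 11.182821; φ = atan2(cos α + cos β, d − sin α − sin β) − atan2(2, p) = -0.204633 rad; t = (α − φ) mod 2π = 4.990382 rad, q = (β − φ) mod 2π = 4.519144 rad → L = 2.2·(4.990382 + 11.182821 + 4.519144) = 2.2·20.692347 = 45.523163 m
RLR: c = (6 − d² + 2cos(α−β) + 2d(sin α − sin β))/8 = -10.336647, |c| > 1 → infeasible
LRL: c = (6 − d² + 2cos(α−β) − 2d(sin α − sin β))/8 = -9.980763, |c| > 1 → infeasible
Shortest: LSR with L = 24.950515 m ≈ 24.9505 m

24.9505 m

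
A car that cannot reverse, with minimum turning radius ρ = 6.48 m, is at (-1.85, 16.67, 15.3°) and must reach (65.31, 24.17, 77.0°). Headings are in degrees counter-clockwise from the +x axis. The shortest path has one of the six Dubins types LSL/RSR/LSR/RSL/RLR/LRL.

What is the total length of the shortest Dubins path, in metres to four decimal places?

69.6177 m

Let ψ = atan2(Δy, Δx) = atan2(7.50, 67.16) = 6.3720° be the start→goal bearing.
Normalize: d = |goal − start| / ρ = 67.577478/6.48 = 10.428623, α = (θ_start − ψ) mod 360° = 8.9280° = 0.155823 rad, β = (θ_goal − ψ) mod 360° = 70.6280° = 1.232691 rad.
Common terms: sin α = 0.155193, cos α = 0.987884, sin β = 0.943385, cos β = 0.331701, cos(α−β) = 0.474088, d² = 108.756182. Work in radians in the unit-radius frame; every candidate has L = ρ·(t + p + q).
LSL: p² = 2 + d² − 2cos(α−β) + 2d(sin α − sin β) = 93.368491; p = √p² = 9.662737; φ = atan2(cos β − cos α, d + sin α − sin β) = -0.067961 rad; t = (φ − α) mod 2π = 6.059402 rad, q = (β − φ) mod 2π = 1.300652 rad → L = 6.48·(6.059402 + 9.662737 + 1.300652) = 6.48·17.022791 = 110.307684 m
RSR: p² = 2 + d² − 2cos(α−β) + 2d(sin β − sin α) = 126.247521; p = √p² = 11.235992; φ = atan2(cos α − cos β, d − sin α + sin β) = 0.058433 rad; t = (α − φ) mod 2π = 0.097389 rad, q = (φ − β) mod 2π = 5.108928 rad → L = 6.48·(0.097389 + 11.235992 + 5.108928) = 6.48·16.442309 = 106.546165 m
LSR: p² = d² − 2 + 2cos(α−β) + 2d(sin α + sin β) = 130.617659; p = √p² = 11.428808; φ = atan2(−cos α − cos β, d + sin α + sin β) − atan2(−2, p) = 0.059263 rad; t = (φ − α) mod 2π = 6.186625 rad, q = (φ − β) mod 2π = 5.109757 rad → L = 6.48·(6.186625 + 11.428808 + 5.109757) = 6.48·22.725191 = 147.259237 m
RSL: p² = d² − 2 + 2cos(α−β) − 2d(sin α + sin β) = 84.791058; p = √p² = 9.208206; φ = atan2(cos α + cos β, d − sin α − sin β) − atan2(2, p) = -0.073374 rad; t = (α − φ) mod 2π = 0.229196 rad, q = (β − φ) mod 2π = 1.306064 rad → L = 6.48·(0.229196 + 9.208206 + 1.306064) = 6.48·10.743467 = 69.617664 m
RLR: c = (6 − d² + 2cos(α−β) + 2d(sin α − sin β))/8 = -14.780940, |c| > 1 → infeasible
LRL: c = (6 − d² + 2cos(α−β) − 2d(sin α − sin β))/8 = -10.671061, |c| > 1 → infeasible
Shortest: RSL with L = 69.617664 m ≈ 69.6177 m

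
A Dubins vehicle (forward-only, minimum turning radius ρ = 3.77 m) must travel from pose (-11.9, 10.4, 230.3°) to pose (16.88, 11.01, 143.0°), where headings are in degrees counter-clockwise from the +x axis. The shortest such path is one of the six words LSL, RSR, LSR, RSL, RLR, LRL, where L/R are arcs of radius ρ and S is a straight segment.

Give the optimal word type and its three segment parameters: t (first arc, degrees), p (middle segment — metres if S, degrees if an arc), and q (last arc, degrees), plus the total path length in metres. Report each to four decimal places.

Let ψ = atan2(Δy, Δx) = atan2(0.61, 28.78) = 1.2142° be the start→goal bearing.
Normalize: d = |goal − start| / ρ = 28.786464/3.77 = 7.635667, α = (θ_start − ψ) mod 360° = 229.0858° = 3.998301 rad, β = (θ_goal − ψ) mod 360° = 141.7858° = 2.474629 rad.
Common terms: sin α = -0.755691, cos α = -0.654928, sin β = 0.618603, cos β = -0.785703, cos(α−β) = 0.047106, d² = 58.303407. Work in radians in the unit-radius frame; every candidate has L = ρ·(t + p + q).
LSL: p² = 2 + d² − 2cos(α−β) + 2d(sin α − sin β) = 39.221887; p = √p² = 6.262738; φ = atan2(cos β − cos α, d + sin α − sin β) = -0.020883 rad; t = (φ − α) mod 2π = 2.264001 rad, q = (β − φ) mod 2π = 2.495512 rad → L = 3.77·(2.264001 + 6.262738 + 2.495512) = 3.77·11.022251 = 41.553886 m
RSR: p² = 2 + d² − 2cos(α−β) + 2d(sin β − sin α) = 81.196502; p = √p² = 9.010910; φ = atan2(cos α − cos β, d − sin α + sin β) = 0.014513 rad; t = (α − φ) mod 2π = 3.983788 rad, q = (φ − β) mod 2π = 3.823070 rad → L = 3.77·(3.983788 + 9.010910 + 3.823070) = 3.77·16.817768 = 63.402985 m
LSR: p² = d² − 2 + 2cos(α−β) + 2d(sin α + sin β) = 54.304110; p = √p² = 7.369132; φ = atan2(−cos α − cos β, d + sin α + sin β) − atan2(−2, p) = 0.454826 rad; t = (φ − α) mod 2π = 2.739710 rad, q = (φ − β) mod 2π = 4.263383 rad → L = 3.77·(2.739710 + 7.369132 + 4.263383) = 3.77·14.372226 = 54.183291 m
RSL: p² = d² − 2 + 2cos(α−β) − 2d(sin α + sin β) = 58.491131; p = √p² = 7.647949; φ = atan2(cos α + cos β, d − sin α − sin β) − atan2(2, p) = -0.439044 rad; t = (α − φ) mod 2π = 4.437345 rad, q = (β − φ) mod 2π = 2.913673 rad → L = 3.77·(4.437345 + 7.647949 + 2.913673) = 3.77·14.998968 = 56.546108 m
RLR: c = (6 − d² + 2cos(α−β) + 2d(sin α − sin β))/8 = -9.149563, |c| > 1 → infeasible
LRL: c = (6 − d² + 2cos(α−β) − 2d(sin α − sin β))/8 = -3.902736, |c| > 1 → infeasible
Shortest: LSL with L = 41.553886 m ≈ 41.5539 m
Convert LSL to answer units (arcs ×180/π): t = 2.264001·180/π = 129.7177°, p = ρ·p = 3.77·6.262738 = 23.6105 m, q = 2.495512·180/π = 142.9823°, L = 41.5539 m.

LSL: t = 129.7177°, p = 23.6105 m, q = 142.9823°, L = 41.5539 m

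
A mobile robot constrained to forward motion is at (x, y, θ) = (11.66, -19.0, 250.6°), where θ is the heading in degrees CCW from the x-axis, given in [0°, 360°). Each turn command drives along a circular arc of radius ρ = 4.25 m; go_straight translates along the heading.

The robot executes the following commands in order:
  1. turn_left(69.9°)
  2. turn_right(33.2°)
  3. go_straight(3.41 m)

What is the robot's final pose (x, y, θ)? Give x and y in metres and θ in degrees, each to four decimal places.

(15.3338, -28.9624, 287.3000°)

set_pose: (x, y, θ) = (11.6600, -19.0000, 250.6000°), ρ = 4.25
turn_left(69.9°): centre at ρ to the left, rotate +69.9° → (12.9654, -23.6911, 320.5000°)
turn_right(33.2°): centre at ρ to the right, rotate −33.2° → (14.3198, -25.7067, 287.3000°)
go_straight(3.41): x += 3.41·cos θ, y += 3.41·sin θ → (15.3338, -28.9624, 287.3000°)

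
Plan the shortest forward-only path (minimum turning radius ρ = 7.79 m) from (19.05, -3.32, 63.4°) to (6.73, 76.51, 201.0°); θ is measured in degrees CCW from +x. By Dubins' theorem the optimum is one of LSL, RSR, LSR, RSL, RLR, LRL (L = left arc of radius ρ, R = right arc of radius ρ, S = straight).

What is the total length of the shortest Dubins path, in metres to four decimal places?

87.8252 m

Let ψ = atan2(Δy, Δx) = atan2(79.83, -12.32) = 98.7731° be the start→goal bearing.
Normalize: d = |goal − start| / ρ = 80.775066/7.79 = 10.369071, α = (θ_start − ψ) mod 360° = 324.6269° = 5.665808 rad, β = (θ_goal − ψ) mod 360° = 102.2269° = 1.784196 rad.
Common terms: sin α = -0.578899, cos α = 0.815399, sin β = 0.977317, cos β = -0.211783, cos(α−β) = -0.738455, d² = 107.517641. Work in radians in the unit-radius frame; every candidate has L = ρ·(t + p + q).
LSL: p² = 2 + d² − 2cos(α−β) + 2d(sin α − sin β) = 78.721534; p = √p² = 8.872516; φ = atan2(cos β − cos α, d + sin α − sin β) = -0.116031 rad; t = (φ − α) mod 2π = 0.501346 rad, q = (β − φ) mod 2π = 1.900227 rad → L = 7.79·(0.501346 + 8.872516 + 1.900227) = 7.79·11.274089 = 87.825151 m
RSR: p² = 2 + d² − 2cos(α−β) + 2d(sin β − sin α) = 143.267570; p = √p² = 11.969443; φ = atan2(cos α − cos β, d − sin α + sin β) = 0.085923 rad; t = (α − φ) mod 2π = 5.579885 rad, q = (φ − β) mod 2π = 4.584913 rad → L = 7.79·(5.579885 + 11.969443 + 4.584913) = 7.79·22.134241 = 172.425736 m
LSR: p² = d² − 2 + 2cos(α−β) + 2d(sin α + sin β) = 112.303178; p = √p² = 10.597319; φ = atan2(−cos α − cos β, d + sin α + sin β) − atan2(−2, p) = 0.130532 rad; t = (φ − α) mod 2π = 0.747910 rad, q = (φ − β) mod 2π = 4.629522 rad → L = 7.79·(0.747910 + 10.597319 + 4.629522) = 7.79·15.974752 = 124.443315 m
RSL: p² = d² − 2 + 2cos(α−β) − 2d(sin α + sin β) = 95.778284; p = √p² = 9.786638; φ = atan2(cos α + cos β, d − sin α − sin β) − atan2(2, p) = -0.141119 rad; t = (α − φ) mod 2π = 5.806927 rad, q = (β − φ) mod 2π = 1.925315 rad → L = 7.79·(5.806927 + 9.786638 + 1.925315) = 7.79·17.518880 = 136.472072 m
RLR: c = (6 − d² + 2cos(α−β) + 2d(sin α − sin β))/8 = -16.908446, |c| > 1 → infeasible
LRL: c = (6 − d² + 2cos(α−β) − 2d(sin α − sin β))/8 = -8.840192, |c| > 1 → infeasible
Shortest: LSL with L = 87.825151 m ≈ 87.8252 m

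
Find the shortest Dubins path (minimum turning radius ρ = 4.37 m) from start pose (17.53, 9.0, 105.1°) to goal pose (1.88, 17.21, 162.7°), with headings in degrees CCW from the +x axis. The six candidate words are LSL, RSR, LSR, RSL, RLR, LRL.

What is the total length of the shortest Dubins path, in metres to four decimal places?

Let ψ = atan2(Δy, Δx) = atan2(8.21, -15.65) = 152.3185° be the start→goal bearing.
Normalize: d = |goal − start| / ρ = 17.672764/4.37 = 4.044111, α = (θ_start − ψ) mod 360° = 312.7815° = 5.459068 rad, β = (θ_goal − ψ) mod 360° = 10.3815° = 0.181192 rad.
Common terms: sin α = -0.733949, cos α = 0.679205, sin β = 0.180202, cos β = 0.983630, cos(α−β) = 0.535827, d² = 16.354832. Work in radians in the unit-radius frame; every candidate has L = ρ·(t + p + q).
LSL: p² = 2 + d² − 2cos(α−β) + 2d(sin α − sin β) = 9.889323; p = √p² = 3.144729; φ = atan2(cos β − cos α, d + sin α − sin β) = 0.096957 rad; t = (φ − α) mod 2π = 0.921074 rad, q = (β − φ) mod 2π = 0.084235 rad → L = 4.37·(0.921074 + 3.144729 + 0.084235) = 4.37·4.150039 = 18.135671 m
RSR: p² = 2 + d² − 2cos(α−β) + 2d(sin β − sin α) = 24.677034; p = √p² = 4.967598; φ = atan2(cos α − cos β, d − sin α + sin β) = -0.061321 rad; t = (α − φ) mod 2π = 5.520388 rad, q = (φ − β) mod 2π = 6.040673 rad → L = 4.37·(5.520388 + 4.967598 + 6.040673) = 4.37·16.528659 = 72.230242 m
LSR: p² = d² − 2 + 2cos(α−β) + 2d(sin α + sin β) = 10.947660; p = √p² = 3.308725; φ = atan2(−cos α − cos β, d + sin α + sin β) − atan2(−2, p) = 0.099098 rad; t = (φ − α) mod 2π = 0.923216 rad, q = (φ − β) mod 2π = 6.201092 rad → L = 4.37·(0.923216 + 3.308725 + 6.201092) = 4.37·10.433033 = 45.592354 m
RSL: p² = d² − 2 + 2cos(α−β) − 2d(sin α + sin β) = 19.905312; p = √p² = 4.461537; φ = atan2(cos α + cos β, d − sin α − sin β) − atan2(2, p) = -0.074400 rad; t = (α − φ) mod 2π = 5.533468 rad, q = (β − φ) mod 2π = 0.255592 rad → L = 4.37·(5.533468 + 4.461537 + 0.255592) = 4.37·10.250597 = 44.795108 m
RLR: c = (6 − d² + 2cos(α−β) + 2d(sin α − sin β))/8 = -2.084629, |c| > 1 → infeasible
LRL: c = (6 − d² + 2cos(α−β) − 2d(sin α − sin β))/8 = -0.236165; p = 2π − arccos c = 4.473971 rad; φ = atan2(cos β − cos α, d + sin α − sin β) = 0.096957 rad; t = (φ − α + p/2) mod 2π = 3.158060 rad, q = (β − α − t + p) mod 2π = 2.321221 rad → L = 4.37·(3.158060 + 4.473971 + 2.321221) = 4.37·9.953252 = 43.495712 m
Shortest: LSL with L = 18.135671 m ≈ 18.1357 m

18.1357 m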